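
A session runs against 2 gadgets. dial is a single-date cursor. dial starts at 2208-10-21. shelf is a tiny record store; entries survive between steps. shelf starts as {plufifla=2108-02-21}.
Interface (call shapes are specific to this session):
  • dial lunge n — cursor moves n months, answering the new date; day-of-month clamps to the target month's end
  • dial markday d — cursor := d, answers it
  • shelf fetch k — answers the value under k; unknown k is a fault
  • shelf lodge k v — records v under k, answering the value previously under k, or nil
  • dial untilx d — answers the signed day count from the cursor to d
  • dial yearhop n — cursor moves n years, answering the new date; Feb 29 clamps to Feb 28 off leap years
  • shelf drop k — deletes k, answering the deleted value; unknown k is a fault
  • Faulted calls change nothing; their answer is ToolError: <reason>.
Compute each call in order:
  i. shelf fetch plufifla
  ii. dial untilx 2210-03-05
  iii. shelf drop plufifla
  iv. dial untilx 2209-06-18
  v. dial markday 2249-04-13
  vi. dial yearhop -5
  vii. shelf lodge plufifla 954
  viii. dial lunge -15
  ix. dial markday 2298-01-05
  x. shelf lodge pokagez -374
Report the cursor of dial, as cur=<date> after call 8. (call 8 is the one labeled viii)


Answer: cur=2243-01-13

Derivation:
==> shelf fetch(k→plufifla)
<== 2108-02-21
==> dial untilx(d→2210-03-05)
<== 500
==> shelf drop(k→plufifla)
<== 2108-02-21
==> dial untilx(d→2209-06-18)
<== 240
==> dial markday(d→2249-04-13)
<== 2249-04-13
==> dial yearhop(n→-5)
<== 2244-04-13
==> shelf lodge(k→plufifla, v→954)
<== nil
==> dial lunge(n→-15)
<== 2243-01-13
==> dial markday(d→2298-01-05)
<== 2298-01-05
==> shelf lodge(k→pokagez, v→-374)
<== nil


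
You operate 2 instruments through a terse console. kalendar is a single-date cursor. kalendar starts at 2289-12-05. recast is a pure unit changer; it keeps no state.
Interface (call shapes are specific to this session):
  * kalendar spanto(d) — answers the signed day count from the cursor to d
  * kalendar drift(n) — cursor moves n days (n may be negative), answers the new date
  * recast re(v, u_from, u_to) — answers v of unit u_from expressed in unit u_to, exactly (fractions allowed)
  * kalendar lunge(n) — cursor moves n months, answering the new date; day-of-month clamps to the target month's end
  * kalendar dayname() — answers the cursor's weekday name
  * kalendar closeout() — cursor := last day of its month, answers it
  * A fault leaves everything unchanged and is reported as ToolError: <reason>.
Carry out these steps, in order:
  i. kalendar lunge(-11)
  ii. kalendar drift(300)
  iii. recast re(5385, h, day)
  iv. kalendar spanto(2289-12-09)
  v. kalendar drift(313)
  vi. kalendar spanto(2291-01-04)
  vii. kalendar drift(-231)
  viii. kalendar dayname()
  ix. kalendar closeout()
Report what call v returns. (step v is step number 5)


// kalendar lunge(n: -11) == 2289-01-05
// kalendar drift(n: 300) == 2289-11-01
// recast re(v: 5385, u_from: h, u_to: day) == 1795/8
// kalendar spanto(d: 2289-12-09) == 38
// kalendar drift(n: 313) == 2290-09-10
// kalendar spanto(d: 2291-01-04) == 116
// kalendar drift(n: -231) == 2290-01-22
// kalendar dayname() == Wednesday
// kalendar closeout() == 2290-01-31

Answer: 2290-09-10


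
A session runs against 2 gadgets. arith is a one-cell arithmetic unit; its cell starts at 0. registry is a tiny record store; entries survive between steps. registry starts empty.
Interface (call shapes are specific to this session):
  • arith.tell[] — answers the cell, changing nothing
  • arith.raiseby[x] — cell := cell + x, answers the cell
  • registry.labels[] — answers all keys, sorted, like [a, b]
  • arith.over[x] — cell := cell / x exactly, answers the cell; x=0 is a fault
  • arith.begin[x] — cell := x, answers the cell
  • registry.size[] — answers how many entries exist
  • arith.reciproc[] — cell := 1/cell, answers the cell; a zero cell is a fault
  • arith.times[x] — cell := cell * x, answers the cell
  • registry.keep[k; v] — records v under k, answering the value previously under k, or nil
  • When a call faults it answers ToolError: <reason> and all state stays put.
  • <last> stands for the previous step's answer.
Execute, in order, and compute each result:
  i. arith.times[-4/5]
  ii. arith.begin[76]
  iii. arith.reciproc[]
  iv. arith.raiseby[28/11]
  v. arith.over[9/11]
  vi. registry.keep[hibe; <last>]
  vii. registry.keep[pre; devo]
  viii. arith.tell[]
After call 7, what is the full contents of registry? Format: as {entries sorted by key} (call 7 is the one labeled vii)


I use times passing x→-4/5, and see 0.
I invoke begin passing x→76: 76.
Now I run reciproc, → 1/76.
I call raiseby passing x→28/11, and observe 2139/836.
I call over passing x→9/11, yielding 713/228.
I invoke keep passing k→hibe, v→<last>, giving nil.
Invoking keep passing k→pre, v→devo, — result: nil.
I try tell(), which returns 713/228.

Answer: {hibe=713/228, pre=devo}


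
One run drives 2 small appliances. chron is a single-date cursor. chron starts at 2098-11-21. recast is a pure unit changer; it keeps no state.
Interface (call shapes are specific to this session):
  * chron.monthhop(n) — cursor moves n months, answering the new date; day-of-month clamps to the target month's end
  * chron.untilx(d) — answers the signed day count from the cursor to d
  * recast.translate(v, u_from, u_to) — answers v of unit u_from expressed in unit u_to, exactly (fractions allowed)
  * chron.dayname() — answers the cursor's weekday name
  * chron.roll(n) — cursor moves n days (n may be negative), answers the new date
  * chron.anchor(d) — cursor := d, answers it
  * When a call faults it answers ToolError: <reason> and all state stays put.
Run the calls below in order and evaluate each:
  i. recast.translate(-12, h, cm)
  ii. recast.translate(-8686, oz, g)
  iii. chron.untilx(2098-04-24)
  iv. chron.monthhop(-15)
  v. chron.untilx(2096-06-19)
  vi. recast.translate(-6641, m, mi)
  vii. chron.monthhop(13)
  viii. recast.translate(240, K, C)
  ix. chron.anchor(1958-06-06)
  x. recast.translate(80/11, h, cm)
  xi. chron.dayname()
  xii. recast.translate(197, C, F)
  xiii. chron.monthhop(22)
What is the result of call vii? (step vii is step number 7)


// recast.translate(v→-12, u_from→h, u_to→cm) -> ToolError: incompatible units
// recast.translate(v→-8686, u_from→oz, u_to→g) -> -196995166291/800000
// chron.untilx(d→2098-04-24) -> -211
// chron.monthhop(n→-15) -> 2097-08-21
// chron.untilx(d→2096-06-19) -> -428
// recast.translate(v→-6641, u_from→m, u_to→mi) -> -830125/201168
// chron.monthhop(n→13) -> 2098-09-21
// recast.translate(v→240, u_from→K, u_to→C) -> -663/20
// chron.anchor(d→1958-06-06) -> 1958-06-06
// recast.translate(v→80/11, u_from→h, u_to→cm) -> ToolError: incompatible units
// chron.dayname() -> Friday
// recast.translate(v→197, u_from→C, u_to→F) -> 1933/5
// chron.monthhop(n→22) -> 1960-04-06

Answer: 2098-09-21


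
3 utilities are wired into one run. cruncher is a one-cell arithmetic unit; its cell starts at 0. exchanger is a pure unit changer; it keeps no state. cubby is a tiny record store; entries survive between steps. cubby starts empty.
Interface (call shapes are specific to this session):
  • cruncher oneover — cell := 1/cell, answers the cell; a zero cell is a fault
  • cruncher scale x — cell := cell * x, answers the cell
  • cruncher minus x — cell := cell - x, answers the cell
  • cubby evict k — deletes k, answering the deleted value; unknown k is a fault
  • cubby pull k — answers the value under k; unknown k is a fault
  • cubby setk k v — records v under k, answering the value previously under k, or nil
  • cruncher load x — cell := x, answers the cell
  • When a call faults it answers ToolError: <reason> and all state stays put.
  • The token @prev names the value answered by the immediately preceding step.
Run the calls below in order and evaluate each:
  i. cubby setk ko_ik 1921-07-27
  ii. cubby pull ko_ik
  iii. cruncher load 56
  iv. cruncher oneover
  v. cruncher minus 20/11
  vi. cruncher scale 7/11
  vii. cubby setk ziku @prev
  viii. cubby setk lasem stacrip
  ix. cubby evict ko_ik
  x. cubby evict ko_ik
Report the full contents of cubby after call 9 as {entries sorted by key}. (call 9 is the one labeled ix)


Answer: {lasem=stacrip, ziku=-1109/968}

Derivation:
! cubby setk(ko_ik, 1921-07-27) : nil
! cubby pull(ko_ik) : 1921-07-27
! cruncher load(56) : 56
! cruncher oneover() : 1/56
! cruncher minus(20/11) : -1109/616
! cruncher scale(7/11) : -1109/968
! cubby setk(ziku, @prev) : nil
! cubby setk(lasem, stacrip) : nil
! cubby evict(ko_ik) : 1921-07-27
! cubby evict(ko_ik) : ToolError: no such key ko_ik


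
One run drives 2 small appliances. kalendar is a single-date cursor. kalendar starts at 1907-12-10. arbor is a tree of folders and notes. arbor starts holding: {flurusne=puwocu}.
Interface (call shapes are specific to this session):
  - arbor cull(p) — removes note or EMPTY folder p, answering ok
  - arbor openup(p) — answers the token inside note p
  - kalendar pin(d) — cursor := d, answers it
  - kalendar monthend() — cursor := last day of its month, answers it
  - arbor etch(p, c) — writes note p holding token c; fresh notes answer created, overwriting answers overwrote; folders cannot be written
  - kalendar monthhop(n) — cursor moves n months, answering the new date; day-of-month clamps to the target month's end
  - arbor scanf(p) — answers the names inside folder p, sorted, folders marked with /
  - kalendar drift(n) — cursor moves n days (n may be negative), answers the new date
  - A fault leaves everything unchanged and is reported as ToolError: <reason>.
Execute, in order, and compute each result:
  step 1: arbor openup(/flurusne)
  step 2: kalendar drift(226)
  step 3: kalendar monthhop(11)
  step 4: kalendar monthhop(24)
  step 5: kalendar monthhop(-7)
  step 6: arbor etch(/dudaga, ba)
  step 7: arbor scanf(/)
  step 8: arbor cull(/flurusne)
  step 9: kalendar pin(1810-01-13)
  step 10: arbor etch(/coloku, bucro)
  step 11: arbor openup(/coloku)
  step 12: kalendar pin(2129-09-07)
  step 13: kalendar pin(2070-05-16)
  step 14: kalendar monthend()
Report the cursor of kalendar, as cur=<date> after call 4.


Answer: cur=1911-06-23

Derivation:
# arbor openup(p→/flurusne) : puwocu
# kalendar drift(n→226) : 1908-07-23
# kalendar monthhop(n→11) : 1909-06-23
# kalendar monthhop(n→24) : 1911-06-23
# kalendar monthhop(n→-7) : 1910-11-23
# arbor etch(p→/dudaga, c→ba) : created
# arbor scanf(p→/) : [dudaga, flurusne]
# arbor cull(p→/flurusne) : ok
# kalendar pin(d→1810-01-13) : 1810-01-13
# arbor etch(p→/coloku, c→bucro) : created
# arbor openup(p→/coloku) : bucro
# kalendar pin(d→2129-09-07) : 2129-09-07
# kalendar pin(d→2070-05-16) : 2070-05-16
# kalendar monthend() : 2070-05-31


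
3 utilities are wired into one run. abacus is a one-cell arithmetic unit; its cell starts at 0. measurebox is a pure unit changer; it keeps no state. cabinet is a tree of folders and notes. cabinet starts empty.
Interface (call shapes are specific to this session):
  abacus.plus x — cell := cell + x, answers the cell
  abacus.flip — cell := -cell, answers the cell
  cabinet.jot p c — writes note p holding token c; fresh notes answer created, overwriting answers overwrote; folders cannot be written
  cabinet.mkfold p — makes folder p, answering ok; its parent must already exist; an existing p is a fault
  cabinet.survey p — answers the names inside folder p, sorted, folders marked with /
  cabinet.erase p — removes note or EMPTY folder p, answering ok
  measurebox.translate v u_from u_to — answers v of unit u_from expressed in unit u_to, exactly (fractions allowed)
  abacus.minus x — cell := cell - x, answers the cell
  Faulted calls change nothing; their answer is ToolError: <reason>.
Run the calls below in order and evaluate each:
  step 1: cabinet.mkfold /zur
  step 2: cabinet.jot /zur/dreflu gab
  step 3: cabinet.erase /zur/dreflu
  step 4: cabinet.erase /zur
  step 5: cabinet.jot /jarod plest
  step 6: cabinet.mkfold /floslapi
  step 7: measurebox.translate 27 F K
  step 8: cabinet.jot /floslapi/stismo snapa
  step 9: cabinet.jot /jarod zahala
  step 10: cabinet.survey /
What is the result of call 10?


Answer: [floslapi/, jarod]

Derivation:
-- mkfold(p: /zur) => ok
-- jot(p: /zur/dreflu, c: gab) => created
-- erase(p: /zur/dreflu) => ok
-- erase(p: /zur) => ok
-- jot(p: /jarod, c: plest) => created
-- mkfold(p: /floslapi) => ok
-- translate(v: 27, u_from: F, u_to: K) => 48667/180
-- jot(p: /floslapi/stismo, c: snapa) => created
-- jot(p: /jarod, c: zahala) => overwrote
-- survey(p: /) => [floslapi/, jarod]


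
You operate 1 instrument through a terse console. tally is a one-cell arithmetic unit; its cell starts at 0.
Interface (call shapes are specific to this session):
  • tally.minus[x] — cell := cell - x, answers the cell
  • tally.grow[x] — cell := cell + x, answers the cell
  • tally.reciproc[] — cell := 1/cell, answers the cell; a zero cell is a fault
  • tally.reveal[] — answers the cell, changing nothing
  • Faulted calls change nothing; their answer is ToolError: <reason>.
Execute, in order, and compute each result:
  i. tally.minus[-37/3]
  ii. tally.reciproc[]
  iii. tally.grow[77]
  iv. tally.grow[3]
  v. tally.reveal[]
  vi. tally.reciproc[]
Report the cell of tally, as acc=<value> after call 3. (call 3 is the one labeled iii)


Answer: acc=2852/37

Derivation:
% tally.minus(x: -37/3) ~> 37/3
% tally.reciproc() ~> 3/37
% tally.grow(x: 77) ~> 2852/37
% tally.grow(x: 3) ~> 2963/37
% tally.reveal() ~> 2963/37
% tally.reciproc() ~> 37/2963


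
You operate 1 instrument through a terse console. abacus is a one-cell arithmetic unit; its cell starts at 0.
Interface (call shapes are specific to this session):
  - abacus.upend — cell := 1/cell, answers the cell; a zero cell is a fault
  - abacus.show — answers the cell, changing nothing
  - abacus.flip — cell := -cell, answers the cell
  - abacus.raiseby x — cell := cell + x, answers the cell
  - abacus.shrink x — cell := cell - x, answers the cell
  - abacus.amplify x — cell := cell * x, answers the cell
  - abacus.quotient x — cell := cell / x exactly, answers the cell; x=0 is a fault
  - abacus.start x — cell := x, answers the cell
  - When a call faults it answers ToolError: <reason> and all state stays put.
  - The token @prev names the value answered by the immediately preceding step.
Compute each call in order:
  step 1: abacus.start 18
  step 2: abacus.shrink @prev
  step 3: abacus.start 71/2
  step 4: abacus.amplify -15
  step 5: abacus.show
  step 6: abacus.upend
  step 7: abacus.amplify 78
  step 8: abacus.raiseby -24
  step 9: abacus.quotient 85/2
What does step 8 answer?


Answer: -8572/355

Derivation:
Act: start[x=18]
Obs: 18
Act: shrink[x=@prev]
Obs: 0
Act: start[x=71/2]
Obs: 71/2
Act: amplify[x=-15]
Obs: -1065/2
Act: show[]
Obs: -1065/2
Act: upend[]
Obs: -2/1065
Act: amplify[x=78]
Obs: -52/355
Act: raiseby[x=-24]
Obs: -8572/355
Act: quotient[x=85/2]
Obs: -17144/30175


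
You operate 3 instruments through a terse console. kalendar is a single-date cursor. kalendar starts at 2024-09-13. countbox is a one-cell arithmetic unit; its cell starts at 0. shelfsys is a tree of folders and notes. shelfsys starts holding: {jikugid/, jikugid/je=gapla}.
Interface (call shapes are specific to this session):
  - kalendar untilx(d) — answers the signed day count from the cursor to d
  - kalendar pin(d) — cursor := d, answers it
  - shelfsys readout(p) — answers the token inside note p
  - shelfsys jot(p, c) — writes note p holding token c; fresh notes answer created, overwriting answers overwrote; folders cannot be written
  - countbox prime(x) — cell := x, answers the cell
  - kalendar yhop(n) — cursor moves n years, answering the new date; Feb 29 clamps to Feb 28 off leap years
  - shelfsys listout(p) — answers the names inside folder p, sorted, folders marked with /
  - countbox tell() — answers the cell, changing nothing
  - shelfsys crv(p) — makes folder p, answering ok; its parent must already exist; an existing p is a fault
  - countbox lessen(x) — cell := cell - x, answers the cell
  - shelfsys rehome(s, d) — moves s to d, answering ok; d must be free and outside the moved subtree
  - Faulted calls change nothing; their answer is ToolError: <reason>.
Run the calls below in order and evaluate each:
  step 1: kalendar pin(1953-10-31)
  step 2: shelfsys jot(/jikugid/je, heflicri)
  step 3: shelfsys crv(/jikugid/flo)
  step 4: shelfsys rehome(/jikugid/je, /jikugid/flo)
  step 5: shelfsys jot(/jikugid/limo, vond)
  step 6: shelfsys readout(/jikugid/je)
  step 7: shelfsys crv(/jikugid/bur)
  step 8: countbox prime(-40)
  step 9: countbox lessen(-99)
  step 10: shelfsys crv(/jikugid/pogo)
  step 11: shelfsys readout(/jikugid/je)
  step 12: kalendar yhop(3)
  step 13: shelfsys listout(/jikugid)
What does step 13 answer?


Calling kalendar pin using d=1953-10-31: 1953-10-31.
I run shelfsys jot using p=/jikugid/je, c=heflicri, → overwrote.
I use shelfsys crv using p=/jikugid/flo, which returns ok.
I try shelfsys rehome using s=/jikugid/je, d=/jikugid/flo, — result: ToolError: exists.
I call shelfsys jot using p=/jikugid/limo, c=vond, and get created.
Now I run shelfsys readout using p=/jikugid/je: heflicri.
Now I run shelfsys crv using p=/jikugid/bur, — result: ok.
Using countbox prime using x=-40, → -40.
Using countbox lessen using x=-99: 59.
Using shelfsys crv using p=/jikugid/pogo, and get ok.
Next I call shelfsys readout using p=/jikugid/je: heflicri.
Now I run kalendar yhop using n=3, and get 1956-10-31.
Next I call shelfsys listout using p=/jikugid, — result: [bur/, flo/, je, limo, pogo/].

Answer: [bur/, flo/, je, limo, pogo/]


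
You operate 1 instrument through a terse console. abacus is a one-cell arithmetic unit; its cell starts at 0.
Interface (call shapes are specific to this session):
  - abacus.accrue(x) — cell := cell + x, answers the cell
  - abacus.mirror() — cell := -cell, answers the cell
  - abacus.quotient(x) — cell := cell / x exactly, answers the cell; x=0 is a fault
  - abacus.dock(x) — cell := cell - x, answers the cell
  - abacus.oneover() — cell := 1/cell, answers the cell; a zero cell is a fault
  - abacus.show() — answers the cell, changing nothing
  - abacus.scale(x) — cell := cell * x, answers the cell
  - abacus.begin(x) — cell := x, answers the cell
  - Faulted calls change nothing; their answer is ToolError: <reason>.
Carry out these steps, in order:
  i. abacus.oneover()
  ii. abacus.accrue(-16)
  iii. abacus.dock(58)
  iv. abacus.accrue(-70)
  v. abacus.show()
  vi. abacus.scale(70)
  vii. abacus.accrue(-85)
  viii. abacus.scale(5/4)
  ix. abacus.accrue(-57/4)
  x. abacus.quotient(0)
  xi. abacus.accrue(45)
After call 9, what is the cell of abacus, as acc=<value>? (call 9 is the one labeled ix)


-- oneover() == ToolError: reciprocal of zero
-- accrue(x: -16) == -16
-- dock(x: 58) == -74
-- accrue(x: -70) == -144
-- show() == -144
-- scale(x: 70) == -10080
-- accrue(x: -85) == -10165
-- scale(x: 5/4) == -50825/4
-- accrue(x: -57/4) == -25441/2
-- quotient(x: 0) == ToolError: division by zero
-- accrue(x: 45) == -25351/2

Answer: acc=-25441/2


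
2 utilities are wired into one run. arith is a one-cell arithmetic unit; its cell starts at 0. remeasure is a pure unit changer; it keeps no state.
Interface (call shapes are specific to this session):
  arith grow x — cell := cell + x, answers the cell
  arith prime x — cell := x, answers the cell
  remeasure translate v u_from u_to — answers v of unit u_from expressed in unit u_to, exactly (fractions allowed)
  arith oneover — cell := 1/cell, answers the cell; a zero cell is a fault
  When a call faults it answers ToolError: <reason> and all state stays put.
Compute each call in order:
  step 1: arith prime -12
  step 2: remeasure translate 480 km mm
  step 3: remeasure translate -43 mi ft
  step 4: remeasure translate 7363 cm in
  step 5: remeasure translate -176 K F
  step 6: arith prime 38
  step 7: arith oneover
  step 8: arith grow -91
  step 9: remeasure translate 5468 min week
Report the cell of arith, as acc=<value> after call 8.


Calling arith prime passing -12, which returns -12.
Invoking remeasure translate passing 480, km, mm, giving 480000000.
Now I run remeasure translate passing -43, mi, ft: -227040.
Now I run remeasure translate passing 7363, cm, in, which returns 368150/127.
I use remeasure translate passing -176, K, F, and observe -77647/100.
Then arith prime passing 38, and see 38.
I invoke arith oneover(), and get 1/38.
I invoke arith grow passing -91, — result: -3457/38.
Now I run remeasure translate passing 5468, min, week, giving 1367/2520.

Answer: acc=-3457/38


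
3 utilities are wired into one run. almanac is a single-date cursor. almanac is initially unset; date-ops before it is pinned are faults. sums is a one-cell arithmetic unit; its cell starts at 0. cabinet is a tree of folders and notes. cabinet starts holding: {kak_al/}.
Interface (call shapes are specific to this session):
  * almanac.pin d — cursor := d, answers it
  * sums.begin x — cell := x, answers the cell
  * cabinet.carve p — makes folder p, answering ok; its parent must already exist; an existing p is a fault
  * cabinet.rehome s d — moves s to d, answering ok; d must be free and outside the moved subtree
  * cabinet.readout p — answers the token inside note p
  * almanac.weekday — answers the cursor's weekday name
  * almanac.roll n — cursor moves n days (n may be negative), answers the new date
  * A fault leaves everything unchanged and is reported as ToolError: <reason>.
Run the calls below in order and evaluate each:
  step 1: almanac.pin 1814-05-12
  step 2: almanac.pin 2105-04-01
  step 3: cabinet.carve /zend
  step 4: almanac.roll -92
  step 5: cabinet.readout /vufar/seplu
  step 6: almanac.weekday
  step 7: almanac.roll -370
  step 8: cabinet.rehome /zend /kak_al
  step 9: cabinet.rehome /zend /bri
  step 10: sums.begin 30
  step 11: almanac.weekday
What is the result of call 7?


Answer: 2103-12-26

Derivation:
I invoke pin passing d='1814-05-12': 1814-05-12.
I use pin passing d='2105-04-01', and get 2105-04-01.
Invoking carve passing p='/zend', yielding ok.
Calling roll passing n='-92', which returns 2104-12-30.
I try readout passing p='/vufar/seplu', and observe ToolError: not found.
Calling weekday, and observe Tuesday.
I run roll passing n='-370': 2103-12-26.
I invoke rehome passing s='/zend', d='/kak_al', — result: ToolError: exists.
I call rehome passing s='/zend', d='/bri', yielding ok.
I call begin passing x='30', which returns 30.
I invoke weekday(), → Wednesday.


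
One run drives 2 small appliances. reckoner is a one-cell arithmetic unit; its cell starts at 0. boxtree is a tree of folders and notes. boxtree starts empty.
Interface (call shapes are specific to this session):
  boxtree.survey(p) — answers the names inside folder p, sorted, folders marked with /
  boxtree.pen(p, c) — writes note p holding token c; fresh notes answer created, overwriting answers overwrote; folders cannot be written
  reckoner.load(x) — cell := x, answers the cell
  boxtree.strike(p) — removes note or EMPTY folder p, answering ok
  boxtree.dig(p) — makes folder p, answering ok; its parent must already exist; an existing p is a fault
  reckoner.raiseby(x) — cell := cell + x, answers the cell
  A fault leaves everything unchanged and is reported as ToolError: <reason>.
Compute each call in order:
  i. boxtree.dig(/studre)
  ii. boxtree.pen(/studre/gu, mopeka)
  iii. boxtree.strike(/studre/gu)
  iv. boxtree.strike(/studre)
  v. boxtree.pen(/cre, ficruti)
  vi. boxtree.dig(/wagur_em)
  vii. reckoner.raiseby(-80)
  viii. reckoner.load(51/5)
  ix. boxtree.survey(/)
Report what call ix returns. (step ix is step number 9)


> boxtree.dig p='/studre'
:: ok
> boxtree.pen p='/studre/gu' c='mopeka'
:: created
> boxtree.strike p='/studre/gu'
:: ok
> boxtree.strike p='/studre'
:: ok
> boxtree.pen p='/cre' c='ficruti'
:: created
> boxtree.dig p='/wagur_em'
:: ok
> reckoner.raiseby x='-80'
:: -80
> reckoner.load x='51/5'
:: 51/5
> boxtree.survey p='/'
:: [cre, wagur_em/]

Answer: [cre, wagur_em/]


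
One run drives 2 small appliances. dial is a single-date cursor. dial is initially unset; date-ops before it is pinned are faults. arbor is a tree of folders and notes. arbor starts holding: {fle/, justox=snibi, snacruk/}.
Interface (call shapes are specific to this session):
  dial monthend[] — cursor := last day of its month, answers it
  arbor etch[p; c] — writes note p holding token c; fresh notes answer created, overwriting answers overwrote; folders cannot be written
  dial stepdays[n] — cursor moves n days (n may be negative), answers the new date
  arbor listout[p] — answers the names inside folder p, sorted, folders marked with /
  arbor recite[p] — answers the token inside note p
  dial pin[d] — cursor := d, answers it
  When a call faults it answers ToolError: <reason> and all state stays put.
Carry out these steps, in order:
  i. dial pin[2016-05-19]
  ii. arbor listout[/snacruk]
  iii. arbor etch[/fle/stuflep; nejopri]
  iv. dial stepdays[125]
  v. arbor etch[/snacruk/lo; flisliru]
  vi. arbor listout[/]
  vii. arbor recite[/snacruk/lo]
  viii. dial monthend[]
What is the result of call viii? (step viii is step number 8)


I use dial pin with d=2016-05-19, yielding 2016-05-19.
Invoking arbor listout with p=/snacruk: [].
Now I run arbor etch with p=/fle/stuflep, c=nejopri, yielding created.
I try dial stepdays with n=125, and see 2016-09-21.
Invoking arbor etch with p=/snacruk/lo, c=flisliru, — result: created.
Next I call arbor listout with p=/, — result: [fle/, justox, snacruk/].
Calling arbor recite with p=/snacruk/lo: flisliru.
Calling dial monthend(): 2016-09-30.

Answer: 2016-09-30


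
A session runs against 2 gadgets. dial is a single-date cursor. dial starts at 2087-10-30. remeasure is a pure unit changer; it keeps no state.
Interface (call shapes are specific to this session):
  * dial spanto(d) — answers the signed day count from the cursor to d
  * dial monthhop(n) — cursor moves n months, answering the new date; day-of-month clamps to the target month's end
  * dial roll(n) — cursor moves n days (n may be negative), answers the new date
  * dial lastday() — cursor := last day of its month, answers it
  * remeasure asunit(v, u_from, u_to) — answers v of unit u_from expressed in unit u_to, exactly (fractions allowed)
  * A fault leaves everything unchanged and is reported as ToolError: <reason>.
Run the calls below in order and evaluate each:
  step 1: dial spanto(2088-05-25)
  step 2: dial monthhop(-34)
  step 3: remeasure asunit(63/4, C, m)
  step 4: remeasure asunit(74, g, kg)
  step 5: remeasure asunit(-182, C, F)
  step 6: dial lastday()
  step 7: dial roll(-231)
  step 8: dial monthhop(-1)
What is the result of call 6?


Answer: 2084-12-31

Derivation:
-> dial spanto(d: 2088-05-25)
<- 208
-> dial monthhop(n: -34)
<- 2084-12-30
-> remeasure asunit(v: 63/4, u_from: C, u_to: m)
<- ToolError: incompatible units
-> remeasure asunit(v: 74, u_from: g, u_to: kg)
<- 37/500
-> remeasure asunit(v: -182, u_from: C, u_to: F)
<- -1478/5
-> dial lastday()
<- 2084-12-31
-> dial roll(n: -231)
<- 2084-05-14
-> dial monthhop(n: -1)
<- 2084-04-14


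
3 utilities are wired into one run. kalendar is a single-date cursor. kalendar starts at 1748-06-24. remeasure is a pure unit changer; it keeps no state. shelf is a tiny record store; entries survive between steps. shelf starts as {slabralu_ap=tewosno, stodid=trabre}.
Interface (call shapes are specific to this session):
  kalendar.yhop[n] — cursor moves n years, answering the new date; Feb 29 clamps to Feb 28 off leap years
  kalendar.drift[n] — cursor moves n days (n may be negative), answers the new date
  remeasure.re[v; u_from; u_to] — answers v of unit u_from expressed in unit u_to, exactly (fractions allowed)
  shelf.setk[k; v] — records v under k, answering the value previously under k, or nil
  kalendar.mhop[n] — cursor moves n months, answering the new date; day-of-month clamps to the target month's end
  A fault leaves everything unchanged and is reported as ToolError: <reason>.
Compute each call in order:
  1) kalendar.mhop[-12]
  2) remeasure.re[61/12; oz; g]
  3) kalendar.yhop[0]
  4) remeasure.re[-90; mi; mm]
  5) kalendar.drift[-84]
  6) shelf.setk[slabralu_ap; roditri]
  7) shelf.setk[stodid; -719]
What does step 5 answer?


! kalendar.mhop(n='-12') ~> 1747-06-24
! remeasure.re(v='61/12', u_from='oz', u_to='g') ~> 2766913457/19200000
! kalendar.yhop(n='0') ~> 1747-06-24
! remeasure.re(v='-90', u_from='mi', u_to='mm') ~> -144840960
! kalendar.drift(n='-84') ~> 1747-04-01
! shelf.setk(k='slabralu_ap', v='roditri') ~> tewosno
! shelf.setk(k='stodid', v='-719') ~> trabre

Answer: 1747-04-01


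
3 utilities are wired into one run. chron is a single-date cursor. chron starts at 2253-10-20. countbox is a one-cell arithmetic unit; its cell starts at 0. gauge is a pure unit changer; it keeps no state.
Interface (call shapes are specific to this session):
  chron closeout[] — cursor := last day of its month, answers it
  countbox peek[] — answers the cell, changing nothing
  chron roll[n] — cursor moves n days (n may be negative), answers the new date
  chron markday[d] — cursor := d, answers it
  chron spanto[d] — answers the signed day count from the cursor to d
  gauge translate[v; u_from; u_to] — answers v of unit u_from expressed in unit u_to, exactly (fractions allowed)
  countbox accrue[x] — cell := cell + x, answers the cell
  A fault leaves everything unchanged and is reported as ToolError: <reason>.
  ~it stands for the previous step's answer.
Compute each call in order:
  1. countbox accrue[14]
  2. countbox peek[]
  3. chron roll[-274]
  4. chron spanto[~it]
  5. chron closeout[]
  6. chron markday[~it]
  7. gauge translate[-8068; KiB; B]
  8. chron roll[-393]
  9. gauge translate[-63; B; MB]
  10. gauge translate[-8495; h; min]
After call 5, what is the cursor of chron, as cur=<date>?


-> countbox accrue(x→14)
<- 14
-> countbox peek()
<- 14
-> chron roll(n→-274)
<- 2253-01-19
-> chron spanto(d→~it)
<- 0
-> chron closeout()
<- 2253-01-31
-> chron markday(d→~it)
<- 2253-01-31
-> gauge translate(v→-8068, u_from→KiB, u_to→B)
<- -8261632
-> chron roll(n→-393)
<- 2252-01-04
-> gauge translate(v→-63, u_from→B, u_to→MB)
<- -63/1000000
-> gauge translate(v→-8495, u_from→h, u_to→min)
<- -509700

Answer: cur=2253-01-31


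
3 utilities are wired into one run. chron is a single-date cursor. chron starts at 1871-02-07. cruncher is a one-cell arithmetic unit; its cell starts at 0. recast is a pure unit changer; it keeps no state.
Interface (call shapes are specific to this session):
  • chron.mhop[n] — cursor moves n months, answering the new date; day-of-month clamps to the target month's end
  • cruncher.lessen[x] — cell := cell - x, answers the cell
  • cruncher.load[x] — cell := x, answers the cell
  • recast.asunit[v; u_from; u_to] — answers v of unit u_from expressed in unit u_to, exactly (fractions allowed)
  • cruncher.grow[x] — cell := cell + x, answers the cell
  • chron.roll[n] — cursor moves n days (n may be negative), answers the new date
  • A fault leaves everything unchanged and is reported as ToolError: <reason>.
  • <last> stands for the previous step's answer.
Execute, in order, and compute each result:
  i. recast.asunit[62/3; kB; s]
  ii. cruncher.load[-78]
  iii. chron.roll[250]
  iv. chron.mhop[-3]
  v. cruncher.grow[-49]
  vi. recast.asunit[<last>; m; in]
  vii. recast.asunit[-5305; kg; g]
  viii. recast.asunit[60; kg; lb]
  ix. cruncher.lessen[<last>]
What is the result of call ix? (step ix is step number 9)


Answer: -11760623099/45359237

Derivation:
Do: recast.asunit[v='62/3'; u_from='kB'; u_to='s']
See: ToolError: incompatible units
Do: cruncher.load[x='-78']
See: -78
Do: chron.roll[n='250']
See: 1871-10-15
Do: chron.mhop[n='-3']
See: 1871-07-15
Do: cruncher.grow[x='-49']
See: -127
Do: recast.asunit[v='<last>'; u_from='m'; u_to='in']
See: -5000
Do: recast.asunit[v='-5305'; u_from='kg'; u_to='g']
See: -5305000
Do: recast.asunit[v='60'; u_from='kg'; u_to='lb']
See: 6000000000/45359237
Do: cruncher.lessen[x='<last>']
See: -11760623099/45359237


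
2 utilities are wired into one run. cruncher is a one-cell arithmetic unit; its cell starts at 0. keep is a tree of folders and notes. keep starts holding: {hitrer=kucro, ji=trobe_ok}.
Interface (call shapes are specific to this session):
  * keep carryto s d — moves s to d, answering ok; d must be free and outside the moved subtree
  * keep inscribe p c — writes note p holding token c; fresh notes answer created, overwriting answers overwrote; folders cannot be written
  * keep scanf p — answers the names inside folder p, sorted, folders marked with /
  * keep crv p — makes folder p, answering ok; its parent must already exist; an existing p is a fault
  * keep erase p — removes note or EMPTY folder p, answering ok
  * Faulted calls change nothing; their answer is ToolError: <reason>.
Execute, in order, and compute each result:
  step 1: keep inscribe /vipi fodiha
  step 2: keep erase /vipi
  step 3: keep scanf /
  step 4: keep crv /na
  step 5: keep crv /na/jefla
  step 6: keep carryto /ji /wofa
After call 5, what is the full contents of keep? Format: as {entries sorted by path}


Step: keep inscribe[p: /vipi; c: fodiha]
Result: created
Step: keep erase[p: /vipi]
Result: ok
Step: keep scanf[p: /]
Result: [hitrer, ji]
Step: keep crv[p: /na]
Result: ok
Step: keep crv[p: /na/jefla]
Result: ok
Step: keep carryto[s: /ji; d: /wofa]
Result: ok

Answer: {hitrer=kucro, ji=trobe_ok, na/, na/jefla/}


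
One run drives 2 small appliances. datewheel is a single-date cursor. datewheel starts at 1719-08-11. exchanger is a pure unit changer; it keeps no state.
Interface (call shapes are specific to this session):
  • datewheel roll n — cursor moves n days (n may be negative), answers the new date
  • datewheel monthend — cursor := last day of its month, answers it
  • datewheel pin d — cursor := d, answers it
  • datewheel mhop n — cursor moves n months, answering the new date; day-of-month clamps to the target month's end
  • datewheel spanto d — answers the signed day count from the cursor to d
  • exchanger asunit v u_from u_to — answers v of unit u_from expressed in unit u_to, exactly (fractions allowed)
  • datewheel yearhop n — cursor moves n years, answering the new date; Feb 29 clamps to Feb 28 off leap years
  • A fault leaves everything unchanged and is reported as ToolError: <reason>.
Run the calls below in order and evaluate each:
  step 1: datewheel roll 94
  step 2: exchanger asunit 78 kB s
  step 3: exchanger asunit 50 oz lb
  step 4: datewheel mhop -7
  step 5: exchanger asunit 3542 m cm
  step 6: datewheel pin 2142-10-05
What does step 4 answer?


Answer: 1719-04-13

Derivation:
>>> datewheel roll n→94
= 1719-11-13
>>> exchanger asunit v→78 u_from→kB u_to→s
= ToolError: incompatible units
>>> exchanger asunit v→50 u_from→oz u_to→lb
= 25/8
>>> datewheel mhop n→-7
= 1719-04-13
>>> exchanger asunit v→3542 u_from→m u_to→cm
= 354200
>>> datewheel pin d→2142-10-05
= 2142-10-05


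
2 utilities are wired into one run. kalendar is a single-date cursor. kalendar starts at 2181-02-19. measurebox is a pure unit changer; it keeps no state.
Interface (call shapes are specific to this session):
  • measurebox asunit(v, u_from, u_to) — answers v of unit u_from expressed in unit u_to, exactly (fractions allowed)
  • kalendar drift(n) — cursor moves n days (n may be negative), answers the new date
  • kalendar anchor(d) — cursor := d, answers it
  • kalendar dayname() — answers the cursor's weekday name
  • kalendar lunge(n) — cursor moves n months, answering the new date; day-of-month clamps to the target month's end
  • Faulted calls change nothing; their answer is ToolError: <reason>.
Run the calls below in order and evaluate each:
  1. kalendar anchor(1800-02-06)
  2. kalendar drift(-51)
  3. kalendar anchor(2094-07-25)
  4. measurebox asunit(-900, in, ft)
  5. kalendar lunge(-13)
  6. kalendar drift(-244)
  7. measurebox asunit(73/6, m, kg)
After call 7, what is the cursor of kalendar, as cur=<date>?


I call kalendar anchor with d='1800-02-06', → 1800-02-06.
Then kalendar drift with n='-51', and get 1799-12-17.
I call kalendar anchor with d='2094-07-25', and observe 2094-07-25.
I try measurebox asunit with v='-900', u_from='in', u_to='ft', → -75.
Then kalendar lunge with n='-13', and get 2093-06-25.
I use kalendar drift with n='-244': 2092-10-24.
Then measurebox asunit with v='73/6', u_from='m', u_to='kg', → ToolError: incompatible units.

Answer: cur=2092-10-24


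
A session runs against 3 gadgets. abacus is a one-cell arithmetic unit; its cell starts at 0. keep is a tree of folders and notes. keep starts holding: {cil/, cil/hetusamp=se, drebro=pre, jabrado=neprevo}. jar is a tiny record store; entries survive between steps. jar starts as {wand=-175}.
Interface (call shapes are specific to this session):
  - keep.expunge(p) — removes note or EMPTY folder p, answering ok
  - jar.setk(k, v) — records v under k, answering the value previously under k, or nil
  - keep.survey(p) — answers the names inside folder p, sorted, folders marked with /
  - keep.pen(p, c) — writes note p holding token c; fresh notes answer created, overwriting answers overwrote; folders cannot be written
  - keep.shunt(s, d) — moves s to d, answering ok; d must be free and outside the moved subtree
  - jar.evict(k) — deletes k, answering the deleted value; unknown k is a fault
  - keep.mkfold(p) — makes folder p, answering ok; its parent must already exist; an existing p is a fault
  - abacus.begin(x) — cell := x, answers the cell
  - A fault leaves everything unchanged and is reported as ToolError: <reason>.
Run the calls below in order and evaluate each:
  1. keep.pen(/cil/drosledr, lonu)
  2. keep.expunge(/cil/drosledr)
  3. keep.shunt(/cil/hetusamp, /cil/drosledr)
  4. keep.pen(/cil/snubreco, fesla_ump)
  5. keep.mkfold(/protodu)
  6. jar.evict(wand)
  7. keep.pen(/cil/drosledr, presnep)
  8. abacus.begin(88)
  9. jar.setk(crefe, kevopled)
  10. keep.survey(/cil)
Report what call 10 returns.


→ keep.pen(p→/cil/drosledr, c→lonu)
← created
→ keep.expunge(p→/cil/drosledr)
← ok
→ keep.shunt(s→/cil/hetusamp, d→/cil/drosledr)
← ok
→ keep.pen(p→/cil/snubreco, c→fesla_ump)
← created
→ keep.mkfold(p→/protodu)
← ok
→ jar.evict(k→wand)
← -175
→ keep.pen(p→/cil/drosledr, c→presnep)
← overwrote
→ abacus.begin(x→88)
← 88
→ jar.setk(k→crefe, v→kevopled)
← nil
→ keep.survey(p→/cil)
← [drosledr, snubreco]

Answer: [drosledr, snubreco]


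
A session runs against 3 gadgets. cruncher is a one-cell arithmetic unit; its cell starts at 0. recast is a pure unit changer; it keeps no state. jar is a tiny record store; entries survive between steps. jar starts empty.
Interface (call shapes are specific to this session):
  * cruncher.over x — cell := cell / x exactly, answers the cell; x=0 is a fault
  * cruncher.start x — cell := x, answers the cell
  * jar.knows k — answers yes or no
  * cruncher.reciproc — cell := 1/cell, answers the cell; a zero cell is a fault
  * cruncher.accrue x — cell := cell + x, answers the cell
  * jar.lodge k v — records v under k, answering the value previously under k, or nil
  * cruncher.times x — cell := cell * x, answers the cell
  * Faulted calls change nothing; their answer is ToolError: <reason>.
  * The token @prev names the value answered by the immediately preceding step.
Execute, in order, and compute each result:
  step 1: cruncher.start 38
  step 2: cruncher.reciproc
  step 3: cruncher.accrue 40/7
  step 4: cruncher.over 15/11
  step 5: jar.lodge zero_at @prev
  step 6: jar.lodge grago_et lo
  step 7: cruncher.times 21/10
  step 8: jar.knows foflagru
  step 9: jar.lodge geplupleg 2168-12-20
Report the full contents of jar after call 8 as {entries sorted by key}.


Answer: {grago_et=lo, zero_at=5599/1330}

Derivation:
==> start(x: 38)
<== 38
==> reciproc()
<== 1/38
==> accrue(x: 40/7)
<== 1527/266
==> over(x: 15/11)
<== 5599/1330
==> lodge(k: zero_at, v: @prev)
<== nil
==> lodge(k: grago_et, v: lo)
<== nil
==> times(x: 21/10)
<== 16797/1900
==> knows(k: foflagru)
<== no
==> lodge(k: geplupleg, v: 2168-12-20)
<== nil
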